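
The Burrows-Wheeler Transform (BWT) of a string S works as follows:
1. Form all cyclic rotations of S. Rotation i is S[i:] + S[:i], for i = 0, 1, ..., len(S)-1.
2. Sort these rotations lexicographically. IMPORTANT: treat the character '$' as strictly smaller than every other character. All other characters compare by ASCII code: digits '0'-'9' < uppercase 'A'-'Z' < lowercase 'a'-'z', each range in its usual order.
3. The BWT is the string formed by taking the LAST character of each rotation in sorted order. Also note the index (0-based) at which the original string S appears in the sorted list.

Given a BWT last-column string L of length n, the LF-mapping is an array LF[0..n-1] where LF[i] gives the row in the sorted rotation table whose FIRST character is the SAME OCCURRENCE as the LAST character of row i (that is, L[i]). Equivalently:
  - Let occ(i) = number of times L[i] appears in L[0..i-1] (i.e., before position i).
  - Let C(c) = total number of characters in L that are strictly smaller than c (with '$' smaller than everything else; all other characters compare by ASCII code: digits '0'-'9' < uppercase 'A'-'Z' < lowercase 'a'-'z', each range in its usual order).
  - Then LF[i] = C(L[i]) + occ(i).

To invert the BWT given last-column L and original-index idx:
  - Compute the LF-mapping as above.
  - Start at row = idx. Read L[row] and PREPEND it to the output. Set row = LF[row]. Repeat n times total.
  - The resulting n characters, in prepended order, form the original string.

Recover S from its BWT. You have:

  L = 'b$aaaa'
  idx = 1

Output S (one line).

Answer: aaaab$

Derivation:
LF mapping: 5 0 1 2 3 4
Walk LF starting at row 1, prepending L[row]:
  step 1: row=1, L[1]='$', prepend. Next row=LF[1]=0
  step 2: row=0, L[0]='b', prepend. Next row=LF[0]=5
  step 3: row=5, L[5]='a', prepend. Next row=LF[5]=4
  step 4: row=4, L[4]='a', prepend. Next row=LF[4]=3
  step 5: row=3, L[3]='a', prepend. Next row=LF[3]=2
  step 6: row=2, L[2]='a', prepend. Next row=LF[2]=1
Reversed output: aaaab$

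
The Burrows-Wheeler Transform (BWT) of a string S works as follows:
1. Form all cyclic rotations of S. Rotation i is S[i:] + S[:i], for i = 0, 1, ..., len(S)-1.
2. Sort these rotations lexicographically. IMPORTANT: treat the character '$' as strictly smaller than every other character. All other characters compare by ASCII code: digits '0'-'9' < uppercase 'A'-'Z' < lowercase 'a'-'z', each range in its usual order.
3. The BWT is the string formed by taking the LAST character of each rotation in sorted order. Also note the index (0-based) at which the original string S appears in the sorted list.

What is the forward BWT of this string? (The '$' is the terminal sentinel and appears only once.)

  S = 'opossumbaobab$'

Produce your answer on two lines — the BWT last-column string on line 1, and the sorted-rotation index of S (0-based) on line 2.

All 14 rotations (rotation i = S[i:]+S[:i]):
  rot[0] = opossumbaobab$
  rot[1] = possumbaobab$o
  rot[2] = ossumbaobab$op
  rot[3] = ssumbaobab$opo
  rot[4] = sumbaobab$opos
  rot[5] = umbaobab$oposs
  rot[6] = mbaobab$opossu
  rot[7] = baobab$opossum
  rot[8] = aobab$opossumb
  rot[9] = obab$opossumba
  rot[10] = bab$opossumbao
  rot[11] = ab$opossumbaob
  rot[12] = b$opossumbaoba
  rot[13] = $opossumbaobab
Sorted (with $ < everything):
  sorted[0] = $opossumbaobab  (last char: 'b')
  sorted[1] = ab$opossumbaob  (last char: 'b')
  sorted[2] = aobab$opossumb  (last char: 'b')
  sorted[3] = b$opossumbaoba  (last char: 'a')
  sorted[4] = bab$opossumbao  (last char: 'o')
  sorted[5] = baobab$opossum  (last char: 'm')
  sorted[6] = mbaobab$opossu  (last char: 'u')
  sorted[7] = obab$opossumba  (last char: 'a')
  sorted[8] = opossumbaobab$  (last char: '$')
  sorted[9] = ossumbaobab$op  (last char: 'p')
  sorted[10] = possumbaobab$o  (last char: 'o')
  sorted[11] = ssumbaobab$opo  (last char: 'o')
  sorted[12] = sumbaobab$opos  (last char: 's')
  sorted[13] = umbaobab$oposs  (last char: 's')
Last column: bbbaomua$pooss
Original string S is at sorted index 8

Answer: bbbaomua$pooss
8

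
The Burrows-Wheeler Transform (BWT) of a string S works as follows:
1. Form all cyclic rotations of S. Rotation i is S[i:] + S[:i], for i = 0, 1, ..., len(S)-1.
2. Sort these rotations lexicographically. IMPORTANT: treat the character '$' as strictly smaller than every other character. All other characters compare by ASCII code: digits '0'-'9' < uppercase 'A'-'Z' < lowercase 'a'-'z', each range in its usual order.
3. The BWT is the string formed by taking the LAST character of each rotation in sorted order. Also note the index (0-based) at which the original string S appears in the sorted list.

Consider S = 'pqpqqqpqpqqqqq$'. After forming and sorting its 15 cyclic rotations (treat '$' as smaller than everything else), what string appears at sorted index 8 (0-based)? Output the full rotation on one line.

All 15 rotations (rotation i = S[i:]+S[:i]):
  rot[0] = pqpqqqpqpqqqqq$
  rot[1] = qpqqqpqpqqqqq$p
  rot[2] = pqqqpqpqqqqq$pq
  rot[3] = qqqpqpqqqqq$pqp
  rot[4] = qqpqpqqqqq$pqpq
  rot[5] = qpqpqqqqq$pqpqq
  rot[6] = pqpqqqqq$pqpqqq
  rot[7] = qpqqqqq$pqpqqqp
  rot[8] = pqqqqq$pqpqqqpq
  rot[9] = qqqqq$pqpqqqpqp
  rot[10] = qqqq$pqpqqqpqpq
  rot[11] = qqq$pqpqqqpqpqq
  rot[12] = qq$pqpqqqpqpqqq
  rot[13] = q$pqpqqqpqpqqqq
  rot[14] = $pqpqqqpqpqqqqq
Sorted (with $ < everything):
  sorted[0] = $pqpqqqpqpqqqqq
  sorted[1] = pqpqqqpqpqqqqq$
  sorted[2] = pqpqqqqq$pqpqqq
  sorted[3] = pqqqpqpqqqqq$pq
  sorted[4] = pqqqqq$pqpqqqpq
  sorted[5] = q$pqpqqqpqpqqqq
  sorted[6] = qpqpqqqqq$pqpqq
  sorted[7] = qpqqqpqpqqqqq$p
  sorted[8] = qpqqqqq$pqpqqqp
  sorted[9] = qq$pqpqqqpqpqqq
  sorted[10] = qqpqpqqqqq$pqpq
  sorted[11] = qqq$pqpqqqpqpqq
  sorted[12] = qqqpqpqqqqq$pqp
  sorted[13] = qqqq$pqpqqqpqpq
  sorted[14] = qqqqq$pqpqqqpqp
sorted[8] = qpqqqqq$pqpqqqp

Answer: qpqqqqq$pqpqqqp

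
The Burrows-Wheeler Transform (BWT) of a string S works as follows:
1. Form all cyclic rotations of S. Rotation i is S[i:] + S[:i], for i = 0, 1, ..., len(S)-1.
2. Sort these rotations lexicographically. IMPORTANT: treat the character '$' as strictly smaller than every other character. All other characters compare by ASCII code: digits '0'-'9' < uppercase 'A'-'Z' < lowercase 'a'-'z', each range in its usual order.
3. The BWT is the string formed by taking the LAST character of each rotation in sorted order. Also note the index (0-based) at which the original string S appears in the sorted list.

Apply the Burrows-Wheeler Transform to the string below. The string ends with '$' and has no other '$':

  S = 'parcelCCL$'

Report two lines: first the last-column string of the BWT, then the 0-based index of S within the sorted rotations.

Answer: LlCCprce$a
8

Derivation:
All 10 rotations (rotation i = S[i:]+S[:i]):
  rot[0] = parcelCCL$
  rot[1] = arcelCCL$p
  rot[2] = rcelCCL$pa
  rot[3] = celCCL$par
  rot[4] = elCCL$parc
  rot[5] = lCCL$parce
  rot[6] = CCL$parcel
  rot[7] = CL$parcelC
  rot[8] = L$parcelCC
  rot[9] = $parcelCCL
Sorted (with $ < everything):
  sorted[0] = $parcelCCL  (last char: 'L')
  sorted[1] = CCL$parcel  (last char: 'l')
  sorted[2] = CL$parcelC  (last char: 'C')
  sorted[3] = L$parcelCC  (last char: 'C')
  sorted[4] = arcelCCL$p  (last char: 'p')
  sorted[5] = celCCL$par  (last char: 'r')
  sorted[6] = elCCL$parc  (last char: 'c')
  sorted[7] = lCCL$parce  (last char: 'e')
  sorted[8] = parcelCCL$  (last char: '$')
  sorted[9] = rcelCCL$pa  (last char: 'a')
Last column: LlCCprce$a
Original string S is at sorted index 8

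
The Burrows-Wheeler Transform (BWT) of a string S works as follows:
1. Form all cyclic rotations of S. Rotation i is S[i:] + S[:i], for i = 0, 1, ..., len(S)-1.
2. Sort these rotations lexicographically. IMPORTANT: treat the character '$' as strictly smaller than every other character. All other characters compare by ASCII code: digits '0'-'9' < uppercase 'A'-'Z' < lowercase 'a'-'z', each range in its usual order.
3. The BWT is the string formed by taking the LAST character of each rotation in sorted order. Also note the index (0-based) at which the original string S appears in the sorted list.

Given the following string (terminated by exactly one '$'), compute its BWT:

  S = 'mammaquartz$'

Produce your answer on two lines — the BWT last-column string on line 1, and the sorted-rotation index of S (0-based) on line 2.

Answer: zmmu$maaarqt
4

Derivation:
All 12 rotations (rotation i = S[i:]+S[:i]):
  rot[0] = mammaquartz$
  rot[1] = ammaquartz$m
  rot[2] = mmaquartz$ma
  rot[3] = maquartz$mam
  rot[4] = aquartz$mamm
  rot[5] = quartz$mamma
  rot[6] = uartz$mammaq
  rot[7] = artz$mammaqu
  rot[8] = rtz$mammaqua
  rot[9] = tz$mammaquar
  rot[10] = z$mammaquart
  rot[11] = $mammaquartz
Sorted (with $ < everything):
  sorted[0] = $mammaquartz  (last char: 'z')
  sorted[1] = ammaquartz$m  (last char: 'm')
  sorted[2] = aquartz$mamm  (last char: 'm')
  sorted[3] = artz$mammaqu  (last char: 'u')
  sorted[4] = mammaquartz$  (last char: '$')
  sorted[5] = maquartz$mam  (last char: 'm')
  sorted[6] = mmaquartz$ma  (last char: 'a')
  sorted[7] = quartz$mamma  (last char: 'a')
  sorted[8] = rtz$mammaqua  (last char: 'a')
  sorted[9] = tz$mammaquar  (last char: 'r')
  sorted[10] = uartz$mammaq  (last char: 'q')
  sorted[11] = z$mammaquart  (last char: 't')
Last column: zmmu$maaarqt
Original string S is at sorted index 4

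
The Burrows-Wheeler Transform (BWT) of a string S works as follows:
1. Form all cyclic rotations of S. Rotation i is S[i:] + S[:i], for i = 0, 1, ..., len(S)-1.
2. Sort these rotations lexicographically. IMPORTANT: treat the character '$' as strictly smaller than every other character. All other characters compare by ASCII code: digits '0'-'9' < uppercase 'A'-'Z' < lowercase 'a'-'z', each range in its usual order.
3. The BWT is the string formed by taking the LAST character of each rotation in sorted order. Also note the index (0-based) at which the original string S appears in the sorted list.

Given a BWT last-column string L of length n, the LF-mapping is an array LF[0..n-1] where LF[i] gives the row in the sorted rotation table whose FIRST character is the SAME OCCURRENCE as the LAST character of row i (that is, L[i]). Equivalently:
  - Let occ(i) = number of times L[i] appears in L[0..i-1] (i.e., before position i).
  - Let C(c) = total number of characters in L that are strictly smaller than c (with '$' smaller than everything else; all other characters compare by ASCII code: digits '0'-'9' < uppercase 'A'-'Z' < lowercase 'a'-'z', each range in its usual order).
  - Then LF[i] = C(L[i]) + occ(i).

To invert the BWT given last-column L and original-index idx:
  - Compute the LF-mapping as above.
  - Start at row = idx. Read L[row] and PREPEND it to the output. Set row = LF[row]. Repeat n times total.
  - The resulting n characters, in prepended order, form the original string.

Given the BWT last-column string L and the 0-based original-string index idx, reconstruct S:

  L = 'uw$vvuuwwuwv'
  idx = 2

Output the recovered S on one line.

Answer: uvuvuwvwwwu$

Derivation:
LF mapping: 1 8 0 5 6 2 3 9 10 4 11 7
Walk LF starting at row 2, prepending L[row]:
  step 1: row=2, L[2]='$', prepend. Next row=LF[2]=0
  step 2: row=0, L[0]='u', prepend. Next row=LF[0]=1
  step 3: row=1, L[1]='w', prepend. Next row=LF[1]=8
  step 4: row=8, L[8]='w', prepend. Next row=LF[8]=10
  step 5: row=10, L[10]='w', prepend. Next row=LF[10]=11
  step 6: row=11, L[11]='v', prepend. Next row=LF[11]=7
  step 7: row=7, L[7]='w', prepend. Next row=LF[7]=9
  step 8: row=9, L[9]='u', prepend. Next row=LF[9]=4
  step 9: row=4, L[4]='v', prepend. Next row=LF[4]=6
  step 10: row=6, L[6]='u', prepend. Next row=LF[6]=3
  step 11: row=3, L[3]='v', prepend. Next row=LF[3]=5
  step 12: row=5, L[5]='u', prepend. Next row=LF[5]=2
Reversed output: uvuvuwvwwwu$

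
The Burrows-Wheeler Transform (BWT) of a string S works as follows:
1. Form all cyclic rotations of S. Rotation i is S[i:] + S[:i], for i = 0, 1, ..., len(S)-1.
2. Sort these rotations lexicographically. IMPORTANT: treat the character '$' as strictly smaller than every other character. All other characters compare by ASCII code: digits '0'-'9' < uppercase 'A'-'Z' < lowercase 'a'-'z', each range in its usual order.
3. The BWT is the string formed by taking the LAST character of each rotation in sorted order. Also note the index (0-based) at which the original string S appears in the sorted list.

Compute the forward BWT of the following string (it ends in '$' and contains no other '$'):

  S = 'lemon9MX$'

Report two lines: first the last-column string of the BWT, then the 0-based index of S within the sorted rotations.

All 9 rotations (rotation i = S[i:]+S[:i]):
  rot[0] = lemon9MX$
  rot[1] = emon9MX$l
  rot[2] = mon9MX$le
  rot[3] = on9MX$lem
  rot[4] = n9MX$lemo
  rot[5] = 9MX$lemon
  rot[6] = MX$lemon9
  rot[7] = X$lemon9M
  rot[8] = $lemon9MX
Sorted (with $ < everything):
  sorted[0] = $lemon9MX  (last char: 'X')
  sorted[1] = 9MX$lemon  (last char: 'n')
  sorted[2] = MX$lemon9  (last char: '9')
  sorted[3] = X$lemon9M  (last char: 'M')
  sorted[4] = emon9MX$l  (last char: 'l')
  sorted[5] = lemon9MX$  (last char: '$')
  sorted[6] = mon9MX$le  (last char: 'e')
  sorted[7] = n9MX$lemo  (last char: 'o')
  sorted[8] = on9MX$lem  (last char: 'm')
Last column: Xn9Ml$eom
Original string S is at sorted index 5

Answer: Xn9Ml$eom
5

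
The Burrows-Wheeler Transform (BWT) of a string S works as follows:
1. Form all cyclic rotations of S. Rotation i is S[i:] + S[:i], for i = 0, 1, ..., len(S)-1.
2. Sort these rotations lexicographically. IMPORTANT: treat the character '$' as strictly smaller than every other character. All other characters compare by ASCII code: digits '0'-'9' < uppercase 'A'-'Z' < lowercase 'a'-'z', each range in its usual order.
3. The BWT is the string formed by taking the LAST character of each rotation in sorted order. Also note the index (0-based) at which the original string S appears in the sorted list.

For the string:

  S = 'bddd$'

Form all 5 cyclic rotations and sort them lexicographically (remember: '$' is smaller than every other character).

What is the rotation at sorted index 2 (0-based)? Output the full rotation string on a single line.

Answer: d$bdd

Derivation:
All 5 rotations (rotation i = S[i:]+S[:i]):
  rot[0] = bddd$
  rot[1] = ddd$b
  rot[2] = dd$bd
  rot[3] = d$bdd
  rot[4] = $bddd
Sorted (with $ < everything):
  sorted[0] = $bddd
  sorted[1] = bddd$
  sorted[2] = d$bdd
  sorted[3] = dd$bd
  sorted[4] = ddd$b
sorted[2] = d$bdd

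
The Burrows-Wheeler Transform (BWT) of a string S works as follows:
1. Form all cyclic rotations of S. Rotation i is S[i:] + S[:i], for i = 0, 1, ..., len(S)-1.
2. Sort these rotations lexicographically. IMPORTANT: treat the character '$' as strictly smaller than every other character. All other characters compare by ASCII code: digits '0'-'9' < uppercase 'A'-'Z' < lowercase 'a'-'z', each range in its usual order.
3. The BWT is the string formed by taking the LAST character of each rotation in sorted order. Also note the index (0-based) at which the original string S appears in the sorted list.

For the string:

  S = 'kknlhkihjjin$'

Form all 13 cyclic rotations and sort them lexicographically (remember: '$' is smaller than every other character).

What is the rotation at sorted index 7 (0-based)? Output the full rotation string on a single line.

Answer: kihjjin$kknlh

Derivation:
All 13 rotations (rotation i = S[i:]+S[:i]):
  rot[0] = kknlhkihjjin$
  rot[1] = knlhkihjjin$k
  rot[2] = nlhkihjjin$kk
  rot[3] = lhkihjjin$kkn
  rot[4] = hkihjjin$kknl
  rot[5] = kihjjin$kknlh
  rot[6] = ihjjin$kknlhk
  rot[7] = hjjin$kknlhki
  rot[8] = jjin$kknlhkih
  rot[9] = jin$kknlhkihj
  rot[10] = in$kknlhkihjj
  rot[11] = n$kknlhkihjji
  rot[12] = $kknlhkihjjin
Sorted (with $ < everything):
  sorted[0] = $kknlhkihjjin
  sorted[1] = hjjin$kknlhki
  sorted[2] = hkihjjin$kknl
  sorted[3] = ihjjin$kknlhk
  sorted[4] = in$kknlhkihjj
  sorted[5] = jin$kknlhkihj
  sorted[6] = jjin$kknlhkih
  sorted[7] = kihjjin$kknlh
  sorted[8] = kknlhkihjjin$
  sorted[9] = knlhkihjjin$k
  sorted[10] = lhkihjjin$kkn
  sorted[11] = n$kknlhkihjji
  sorted[12] = nlhkihjjin$kk
sorted[7] = kihjjin$kknlh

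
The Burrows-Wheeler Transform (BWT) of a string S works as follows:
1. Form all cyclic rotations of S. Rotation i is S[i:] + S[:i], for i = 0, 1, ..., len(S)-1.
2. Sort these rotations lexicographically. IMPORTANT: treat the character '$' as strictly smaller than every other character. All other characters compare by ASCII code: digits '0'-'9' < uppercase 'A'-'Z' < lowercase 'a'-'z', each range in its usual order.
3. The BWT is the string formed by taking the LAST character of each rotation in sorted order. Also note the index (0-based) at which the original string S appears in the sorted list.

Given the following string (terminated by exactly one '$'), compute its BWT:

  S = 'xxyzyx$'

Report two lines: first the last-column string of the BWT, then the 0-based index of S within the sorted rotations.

Answer: xy$xzxy
2

Derivation:
All 7 rotations (rotation i = S[i:]+S[:i]):
  rot[0] = xxyzyx$
  rot[1] = xyzyx$x
  rot[2] = yzyx$xx
  rot[3] = zyx$xxy
  rot[4] = yx$xxyz
  rot[5] = x$xxyzy
  rot[6] = $xxyzyx
Sorted (with $ < everything):
  sorted[0] = $xxyzyx  (last char: 'x')
  sorted[1] = x$xxyzy  (last char: 'y')
  sorted[2] = xxyzyx$  (last char: '$')
  sorted[3] = xyzyx$x  (last char: 'x')
  sorted[4] = yx$xxyz  (last char: 'z')
  sorted[5] = yzyx$xx  (last char: 'x')
  sorted[6] = zyx$xxy  (last char: 'y')
Last column: xy$xzxy
Original string S is at sorted index 2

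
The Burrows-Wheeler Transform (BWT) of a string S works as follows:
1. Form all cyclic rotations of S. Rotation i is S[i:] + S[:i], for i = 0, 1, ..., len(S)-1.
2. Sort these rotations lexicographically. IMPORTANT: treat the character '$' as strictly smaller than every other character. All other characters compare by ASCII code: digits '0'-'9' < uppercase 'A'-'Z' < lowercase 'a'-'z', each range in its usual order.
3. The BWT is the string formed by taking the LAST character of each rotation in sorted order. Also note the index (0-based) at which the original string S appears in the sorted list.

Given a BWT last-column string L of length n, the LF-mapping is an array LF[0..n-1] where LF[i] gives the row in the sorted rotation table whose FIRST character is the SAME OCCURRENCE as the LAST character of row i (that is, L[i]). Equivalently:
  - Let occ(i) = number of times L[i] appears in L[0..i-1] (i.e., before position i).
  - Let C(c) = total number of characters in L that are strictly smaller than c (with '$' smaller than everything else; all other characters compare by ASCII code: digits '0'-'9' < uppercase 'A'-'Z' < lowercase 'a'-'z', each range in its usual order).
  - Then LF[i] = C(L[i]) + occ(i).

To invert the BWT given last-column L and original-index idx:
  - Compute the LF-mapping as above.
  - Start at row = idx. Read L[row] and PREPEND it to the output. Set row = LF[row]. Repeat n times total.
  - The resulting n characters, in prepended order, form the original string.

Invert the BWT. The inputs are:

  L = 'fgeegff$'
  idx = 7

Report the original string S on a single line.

Answer: gffgeef$

Derivation:
LF mapping: 3 6 1 2 7 4 5 0
Walk LF starting at row 7, prepending L[row]:
  step 1: row=7, L[7]='$', prepend. Next row=LF[7]=0
  step 2: row=0, L[0]='f', prepend. Next row=LF[0]=3
  step 3: row=3, L[3]='e', prepend. Next row=LF[3]=2
  step 4: row=2, L[2]='e', prepend. Next row=LF[2]=1
  step 5: row=1, L[1]='g', prepend. Next row=LF[1]=6
  step 6: row=6, L[6]='f', prepend. Next row=LF[6]=5
  step 7: row=5, L[5]='f', prepend. Next row=LF[5]=4
  step 8: row=4, L[4]='g', prepend. Next row=LF[4]=7
Reversed output: gffgeef$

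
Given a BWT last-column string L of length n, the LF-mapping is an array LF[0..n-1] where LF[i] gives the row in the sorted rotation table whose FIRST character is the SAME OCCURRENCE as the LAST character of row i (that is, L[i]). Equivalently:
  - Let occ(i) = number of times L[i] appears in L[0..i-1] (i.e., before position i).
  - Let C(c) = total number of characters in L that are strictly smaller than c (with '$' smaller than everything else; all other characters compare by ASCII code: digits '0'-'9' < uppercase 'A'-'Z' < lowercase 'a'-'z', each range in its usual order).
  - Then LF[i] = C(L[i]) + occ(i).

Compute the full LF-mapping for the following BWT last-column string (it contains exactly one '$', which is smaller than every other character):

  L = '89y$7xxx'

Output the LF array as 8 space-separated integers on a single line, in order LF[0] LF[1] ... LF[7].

Answer: 2 3 7 0 1 4 5 6

Derivation:
Char counts: '$':1, '7':1, '8':1, '9':1, 'x':3, 'y':1
C (first-col start): C('$')=0, C('7')=1, C('8')=2, C('9')=3, C('x')=4, C('y')=7
L[0]='8': occ=0, LF[0]=C('8')+0=2+0=2
L[1]='9': occ=0, LF[1]=C('9')+0=3+0=3
L[2]='y': occ=0, LF[2]=C('y')+0=7+0=7
L[3]='$': occ=0, LF[3]=C('$')+0=0+0=0
L[4]='7': occ=0, LF[4]=C('7')+0=1+0=1
L[5]='x': occ=0, LF[5]=C('x')+0=4+0=4
L[6]='x': occ=1, LF[6]=C('x')+1=4+1=5
L[7]='x': occ=2, LF[7]=C('x')+2=4+2=6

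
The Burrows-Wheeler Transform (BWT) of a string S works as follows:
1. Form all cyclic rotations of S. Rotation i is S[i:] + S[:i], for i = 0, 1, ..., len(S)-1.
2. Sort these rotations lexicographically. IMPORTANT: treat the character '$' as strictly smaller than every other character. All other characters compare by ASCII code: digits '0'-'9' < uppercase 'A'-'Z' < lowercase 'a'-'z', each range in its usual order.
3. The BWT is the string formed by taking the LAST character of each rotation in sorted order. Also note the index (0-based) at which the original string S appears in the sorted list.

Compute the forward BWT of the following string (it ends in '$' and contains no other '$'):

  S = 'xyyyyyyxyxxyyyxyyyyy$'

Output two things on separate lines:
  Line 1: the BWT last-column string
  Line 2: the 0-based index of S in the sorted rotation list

All 21 rotations (rotation i = S[i:]+S[:i]):
  rot[0] = xyyyyyyxyxxyyyxyyyyy$
  rot[1] = yyyyyyxyxxyyyxyyyyy$x
  rot[2] = yyyyyxyxxyyyxyyyyy$xy
  rot[3] = yyyyxyxxyyyxyyyyy$xyy
  rot[4] = yyyxyxxyyyxyyyyy$xyyy
  rot[5] = yyxyxxyyyxyyyyy$xyyyy
  rot[6] = yxyxxyyyxyyyyy$xyyyyy
  rot[7] = xyxxyyyxyyyyy$xyyyyyy
  rot[8] = yxxyyyxyyyyy$xyyyyyyx
  rot[9] = xxyyyxyyyyy$xyyyyyyxy
  rot[10] = xyyyxyyyyy$xyyyyyyxyx
  rot[11] = yyyxyyyyy$xyyyyyyxyxx
  rot[12] = yyxyyyyy$xyyyyyyxyxxy
  rot[13] = yxyyyyy$xyyyyyyxyxxyy
  rot[14] = xyyyyy$xyyyyyyxyxxyyy
  rot[15] = yyyyy$xyyyyyyxyxxyyyx
  rot[16] = yyyy$xyyyyyyxyxxyyyxy
  rot[17] = yyy$xyyyyyyxyxxyyyxyy
  rot[18] = yy$xyyyyyyxyxxyyyxyyy
  rot[19] = y$xyyyyyyxyxxyyyxyyyy
  rot[20] = $xyyyyyyxyxxyyyxyyyyy
Sorted (with $ < everything):
  sorted[0] = $xyyyyyyxyxxyyyxyyyyy  (last char: 'y')
  sorted[1] = xxyyyxyyyyy$xyyyyyyxy  (last char: 'y')
  sorted[2] = xyxxyyyxyyyyy$xyyyyyy  (last char: 'y')
  sorted[3] = xyyyxyyyyy$xyyyyyyxyx  (last char: 'x')
  sorted[4] = xyyyyy$xyyyyyyxyxxyyy  (last char: 'y')
  sorted[5] = xyyyyyyxyxxyyyxyyyyy$  (last char: '$')
  sorted[6] = y$xyyyyyyxyxxyyyxyyyy  (last char: 'y')
  sorted[7] = yxxyyyxyyyyy$xyyyyyyx  (last char: 'x')
  sorted[8] = yxyxxyyyxyyyyy$xyyyyy  (last char: 'y')
  sorted[9] = yxyyyyy$xyyyyyyxyxxyy  (last char: 'y')
  sorted[10] = yy$xyyyyyyxyxxyyyxyyy  (last char: 'y')
  sorted[11] = yyxyxxyyyxyyyyy$xyyyy  (last char: 'y')
  sorted[12] = yyxyyyyy$xyyyyyyxyxxy  (last char: 'y')
  sorted[13] = yyy$xyyyyyyxyxxyyyxyy  (last char: 'y')
  sorted[14] = yyyxyxxyyyxyyyyy$xyyy  (last char: 'y')
  sorted[15] = yyyxyyyyy$xyyyyyyxyxx  (last char: 'x')
  sorted[16] = yyyy$xyyyyyyxyxxyyyxy  (last char: 'y')
  sorted[17] = yyyyxyxxyyyxyyyyy$xyy  (last char: 'y')
  sorted[18] = yyyyy$xyyyyyyxyxxyyyx  (last char: 'x')
  sorted[19] = yyyyyxyxxyyyxyyyyy$xy  (last char: 'y')
  sorted[20] = yyyyyyxyxxyyyxyyyyy$x  (last char: 'x')
Last column: yyyxy$yxyyyyyyyxyyxyx
Original string S is at sorted index 5

Answer: yyyxy$yxyyyyyyyxyyxyx
5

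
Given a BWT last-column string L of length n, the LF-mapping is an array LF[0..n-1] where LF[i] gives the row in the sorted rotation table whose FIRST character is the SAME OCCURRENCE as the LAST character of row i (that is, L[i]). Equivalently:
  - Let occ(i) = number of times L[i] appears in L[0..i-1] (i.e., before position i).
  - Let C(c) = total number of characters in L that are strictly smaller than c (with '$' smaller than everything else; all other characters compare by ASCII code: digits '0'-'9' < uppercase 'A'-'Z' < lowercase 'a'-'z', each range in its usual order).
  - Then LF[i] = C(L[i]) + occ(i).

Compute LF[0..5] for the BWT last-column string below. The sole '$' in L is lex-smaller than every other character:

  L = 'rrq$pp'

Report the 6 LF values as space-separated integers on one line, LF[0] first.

Char counts: '$':1, 'p':2, 'q':1, 'r':2
C (first-col start): C('$')=0, C('p')=1, C('q')=3, C('r')=4
L[0]='r': occ=0, LF[0]=C('r')+0=4+0=4
L[1]='r': occ=1, LF[1]=C('r')+1=4+1=5
L[2]='q': occ=0, LF[2]=C('q')+0=3+0=3
L[3]='$': occ=0, LF[3]=C('$')+0=0+0=0
L[4]='p': occ=0, LF[4]=C('p')+0=1+0=1
L[5]='p': occ=1, LF[5]=C('p')+1=1+1=2

Answer: 4 5 3 0 1 2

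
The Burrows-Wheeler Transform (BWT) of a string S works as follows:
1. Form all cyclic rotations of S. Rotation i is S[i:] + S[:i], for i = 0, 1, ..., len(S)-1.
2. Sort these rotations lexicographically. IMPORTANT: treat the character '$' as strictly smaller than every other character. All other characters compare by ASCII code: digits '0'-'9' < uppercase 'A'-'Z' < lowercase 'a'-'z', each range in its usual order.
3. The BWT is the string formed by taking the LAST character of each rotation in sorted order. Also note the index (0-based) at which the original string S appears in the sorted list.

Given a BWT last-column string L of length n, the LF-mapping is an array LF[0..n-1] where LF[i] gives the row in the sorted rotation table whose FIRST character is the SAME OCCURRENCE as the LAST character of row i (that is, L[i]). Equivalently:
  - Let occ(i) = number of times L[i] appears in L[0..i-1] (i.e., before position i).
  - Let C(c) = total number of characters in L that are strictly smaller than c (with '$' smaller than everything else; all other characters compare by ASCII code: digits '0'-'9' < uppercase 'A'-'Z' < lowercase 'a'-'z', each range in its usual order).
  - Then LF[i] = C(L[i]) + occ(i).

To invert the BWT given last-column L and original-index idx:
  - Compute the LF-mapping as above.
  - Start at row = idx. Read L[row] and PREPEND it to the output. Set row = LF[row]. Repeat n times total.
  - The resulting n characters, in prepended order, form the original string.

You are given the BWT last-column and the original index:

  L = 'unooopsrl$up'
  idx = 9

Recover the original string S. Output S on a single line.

LF mapping: 10 2 3 4 5 6 9 8 1 0 11 7
Walk LF starting at row 9, prepending L[row]:
  step 1: row=9, L[9]='$', prepend. Next row=LF[9]=0
  step 2: row=0, L[0]='u', prepend. Next row=LF[0]=10
  step 3: row=10, L[10]='u', prepend. Next row=LF[10]=11
  step 4: row=11, L[11]='p', prepend. Next row=LF[11]=7
  step 5: row=7, L[7]='r', prepend. Next row=LF[7]=8
  step 6: row=8, L[8]='l', prepend. Next row=LF[8]=1
  step 7: row=1, L[1]='n', prepend. Next row=LF[1]=2
  step 8: row=2, L[2]='o', prepend. Next row=LF[2]=3
  step 9: row=3, L[3]='o', prepend. Next row=LF[3]=4
  step 10: row=4, L[4]='o', prepend. Next row=LF[4]=5
  step 11: row=5, L[5]='p', prepend. Next row=LF[5]=6
  step 12: row=6, L[6]='s', prepend. Next row=LF[6]=9
Reversed output: spooonlrpuu$

Answer: spooonlrpuu$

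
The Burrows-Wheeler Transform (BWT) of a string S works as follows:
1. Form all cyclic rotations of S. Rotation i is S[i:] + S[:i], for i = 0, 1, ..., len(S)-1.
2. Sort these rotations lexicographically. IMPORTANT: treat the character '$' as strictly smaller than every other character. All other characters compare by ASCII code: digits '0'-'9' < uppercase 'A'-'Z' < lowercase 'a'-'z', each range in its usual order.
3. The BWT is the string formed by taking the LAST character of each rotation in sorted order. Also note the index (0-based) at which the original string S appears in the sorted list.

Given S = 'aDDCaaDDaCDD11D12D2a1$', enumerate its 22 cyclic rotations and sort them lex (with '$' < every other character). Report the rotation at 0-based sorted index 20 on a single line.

All 22 rotations (rotation i = S[i:]+S[:i]):
  rot[0] = aDDCaaDDaCDD11D12D2a1$
  rot[1] = DDCaaDDaCDD11D12D2a1$a
  rot[2] = DCaaDDaCDD11D12D2a1$aD
  rot[3] = CaaDDaCDD11D12D2a1$aDD
  rot[4] = aaDDaCDD11D12D2a1$aDDC
  rot[5] = aDDaCDD11D12D2a1$aDDCa
  rot[6] = DDaCDD11D12D2a1$aDDCaa
  rot[7] = DaCDD11D12D2a1$aDDCaaD
  rot[8] = aCDD11D12D2a1$aDDCaaDD
  rot[9] = CDD11D12D2a1$aDDCaaDDa
  rot[10] = DD11D12D2a1$aDDCaaDDaC
  rot[11] = D11D12D2a1$aDDCaaDDaCD
  rot[12] = 11D12D2a1$aDDCaaDDaCDD
  rot[13] = 1D12D2a1$aDDCaaDDaCDD1
  rot[14] = D12D2a1$aDDCaaDDaCDD11
  rot[15] = 12D2a1$aDDCaaDDaCDD11D
  rot[16] = 2D2a1$aDDCaaDDaCDD11D1
  rot[17] = D2a1$aDDCaaDDaCDD11D12
  rot[18] = 2a1$aDDCaaDDaCDD11D12D
  rot[19] = a1$aDDCaaDDaCDD11D12D2
  rot[20] = 1$aDDCaaDDaCDD11D12D2a
  rot[21] = $aDDCaaDDaCDD11D12D2a1
Sorted (with $ < everything):
  sorted[0] = $aDDCaaDDaCDD11D12D2a1
  sorted[1] = 1$aDDCaaDDaCDD11D12D2a
  sorted[2] = 11D12D2a1$aDDCaaDDaCDD
  sorted[3] = 12D2a1$aDDCaaDDaCDD11D
  sorted[4] = 1D12D2a1$aDDCaaDDaCDD1
  sorted[5] = 2D2a1$aDDCaaDDaCDD11D1
  sorted[6] = 2a1$aDDCaaDDaCDD11D12D
  sorted[7] = CDD11D12D2a1$aDDCaaDDa
  sorted[8] = CaaDDaCDD11D12D2a1$aDD
  sorted[9] = D11D12D2a1$aDDCaaDDaCD
  sorted[10] = D12D2a1$aDDCaaDDaCDD11
  sorted[11] = D2a1$aDDCaaDDaCDD11D12
  sorted[12] = DCaaDDaCDD11D12D2a1$aD
  sorted[13] = DD11D12D2a1$aDDCaaDDaC
  sorted[14] = DDCaaDDaCDD11D12D2a1$a
  sorted[15] = DDaCDD11D12D2a1$aDDCaa
  sorted[16] = DaCDD11D12D2a1$aDDCaaD
  sorted[17] = a1$aDDCaaDDaCDD11D12D2
  sorted[18] = aCDD11D12D2a1$aDDCaaDD
  sorted[19] = aDDCaaDDaCDD11D12D2a1$
  sorted[20] = aDDaCDD11D12D2a1$aDDCa
  sorted[21] = aaDDaCDD11D12D2a1$aDDC
sorted[20] = aDDaCDD11D12D2a1$aDDCa

Answer: aDDaCDD11D12D2a1$aDDCa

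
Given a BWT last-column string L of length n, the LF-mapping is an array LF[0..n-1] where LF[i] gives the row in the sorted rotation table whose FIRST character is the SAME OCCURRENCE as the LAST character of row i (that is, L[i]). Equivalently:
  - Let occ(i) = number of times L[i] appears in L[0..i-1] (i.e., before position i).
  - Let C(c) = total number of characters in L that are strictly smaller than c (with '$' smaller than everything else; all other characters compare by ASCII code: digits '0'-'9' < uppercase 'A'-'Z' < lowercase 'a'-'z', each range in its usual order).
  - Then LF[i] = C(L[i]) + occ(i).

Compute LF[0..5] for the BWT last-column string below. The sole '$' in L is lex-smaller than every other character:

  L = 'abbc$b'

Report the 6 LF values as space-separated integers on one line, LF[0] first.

Char counts: '$':1, 'a':1, 'b':3, 'c':1
C (first-col start): C('$')=0, C('a')=1, C('b')=2, C('c')=5
L[0]='a': occ=0, LF[0]=C('a')+0=1+0=1
L[1]='b': occ=0, LF[1]=C('b')+0=2+0=2
L[2]='b': occ=1, LF[2]=C('b')+1=2+1=3
L[3]='c': occ=0, LF[3]=C('c')+0=5+0=5
L[4]='$': occ=0, LF[4]=C('$')+0=0+0=0
L[5]='b': occ=2, LF[5]=C('b')+2=2+2=4

Answer: 1 2 3 5 0 4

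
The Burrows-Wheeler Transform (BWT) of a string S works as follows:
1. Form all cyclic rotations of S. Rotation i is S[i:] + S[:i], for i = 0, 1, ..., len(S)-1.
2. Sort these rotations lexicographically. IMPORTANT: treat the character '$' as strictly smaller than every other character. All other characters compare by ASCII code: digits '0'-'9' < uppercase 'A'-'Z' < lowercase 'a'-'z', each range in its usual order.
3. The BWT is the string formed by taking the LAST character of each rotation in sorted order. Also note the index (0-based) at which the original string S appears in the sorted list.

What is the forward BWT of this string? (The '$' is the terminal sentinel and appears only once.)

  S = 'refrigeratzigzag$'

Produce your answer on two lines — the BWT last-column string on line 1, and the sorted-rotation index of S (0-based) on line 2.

Answer: gzrrgeaiirze$fagt
12

Derivation:
All 17 rotations (rotation i = S[i:]+S[:i]):
  rot[0] = refrigeratzigzag$
  rot[1] = efrigeratzigzag$r
  rot[2] = frigeratzigzag$re
  rot[3] = rigeratzigzag$ref
  rot[4] = igeratzigzag$refr
  rot[5] = geratzigzag$refri
  rot[6] = eratzigzag$refrig
  rot[7] = ratzigzag$refrige
  rot[8] = atzigzag$refriger
  rot[9] = tzigzag$refrigera
  rot[10] = zigzag$refrigerat
  rot[11] = igzag$refrigeratz
  rot[12] = gzag$refrigeratzi
  rot[13] = zag$refrigeratzig
  rot[14] = ag$refrigeratzigz
  rot[15] = g$refrigeratzigza
  rot[16] = $refrigeratzigzag
Sorted (with $ < everything):
  sorted[0] = $refrigeratzigzag  (last char: 'g')
  sorted[1] = ag$refrigeratzigz  (last char: 'z')
  sorted[2] = atzigzag$refriger  (last char: 'r')
  sorted[3] = efrigeratzigzag$r  (last char: 'r')
  sorted[4] = eratzigzag$refrig  (last char: 'g')
  sorted[5] = frigeratzigzag$re  (last char: 'e')
  sorted[6] = g$refrigeratzigza  (last char: 'a')
  sorted[7] = geratzigzag$refri  (last char: 'i')
  sorted[8] = gzag$refrigeratzi  (last char: 'i')
  sorted[9] = igeratzigzag$refr  (last char: 'r')
  sorted[10] = igzag$refrigeratz  (last char: 'z')
  sorted[11] = ratzigzag$refrige  (last char: 'e')
  sorted[12] = refrigeratzigzag$  (last char: '$')
  sorted[13] = rigeratzigzag$ref  (last char: 'f')
  sorted[14] = tzigzag$refrigera  (last char: 'a')
  sorted[15] = zag$refrigeratzig  (last char: 'g')
  sorted[16] = zigzag$refrigerat  (last char: 't')
Last column: gzrrgeaiirze$fagt
Original string S is at sorted index 12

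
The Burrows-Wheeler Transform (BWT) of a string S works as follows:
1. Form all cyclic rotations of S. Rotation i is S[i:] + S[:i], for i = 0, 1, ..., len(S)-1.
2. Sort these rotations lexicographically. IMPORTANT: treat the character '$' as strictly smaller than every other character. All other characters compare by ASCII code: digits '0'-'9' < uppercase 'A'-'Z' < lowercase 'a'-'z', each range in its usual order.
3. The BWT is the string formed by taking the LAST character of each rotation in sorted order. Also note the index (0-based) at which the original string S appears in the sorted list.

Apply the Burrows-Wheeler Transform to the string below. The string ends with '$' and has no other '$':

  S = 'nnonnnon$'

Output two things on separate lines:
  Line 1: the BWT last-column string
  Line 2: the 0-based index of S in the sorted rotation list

Answer: noon$nnnn
4

Derivation:
All 9 rotations (rotation i = S[i:]+S[:i]):
  rot[0] = nnonnnon$
  rot[1] = nonnnon$n
  rot[2] = onnnon$nn
  rot[3] = nnnon$nno
  rot[4] = nnon$nnon
  rot[5] = non$nnonn
  rot[6] = on$nnonnn
  rot[7] = n$nnonnno
  rot[8] = $nnonnnon
Sorted (with $ < everything):
  sorted[0] = $nnonnnon  (last char: 'n')
  sorted[1] = n$nnonnno  (last char: 'o')
  sorted[2] = nnnon$nno  (last char: 'o')
  sorted[3] = nnon$nnon  (last char: 'n')
  sorted[4] = nnonnnon$  (last char: '$')
  sorted[5] = non$nnonn  (last char: 'n')
  sorted[6] = nonnnon$n  (last char: 'n')
  sorted[7] = on$nnonnn  (last char: 'n')
  sorted[8] = onnnon$nn  (last char: 'n')
Last column: noon$nnnn
Original string S is at sorted index 4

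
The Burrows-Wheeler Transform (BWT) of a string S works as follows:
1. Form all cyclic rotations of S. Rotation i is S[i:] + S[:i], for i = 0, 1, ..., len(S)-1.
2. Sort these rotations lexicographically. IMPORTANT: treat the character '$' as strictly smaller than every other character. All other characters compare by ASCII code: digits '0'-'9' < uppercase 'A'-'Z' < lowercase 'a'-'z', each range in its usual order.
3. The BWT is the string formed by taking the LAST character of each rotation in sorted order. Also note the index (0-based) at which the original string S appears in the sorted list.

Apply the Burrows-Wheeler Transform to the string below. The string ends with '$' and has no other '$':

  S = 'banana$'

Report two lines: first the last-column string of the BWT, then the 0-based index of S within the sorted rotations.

All 7 rotations (rotation i = S[i:]+S[:i]):
  rot[0] = banana$
  rot[1] = anana$b
  rot[2] = nana$ba
  rot[3] = ana$ban
  rot[4] = na$bana
  rot[5] = a$banan
  rot[6] = $banana
Sorted (with $ < everything):
  sorted[0] = $banana  (last char: 'a')
  sorted[1] = a$banan  (last char: 'n')
  sorted[2] = ana$ban  (last char: 'n')
  sorted[3] = anana$b  (last char: 'b')
  sorted[4] = banana$  (last char: '$')
  sorted[5] = na$bana  (last char: 'a')
  sorted[6] = nana$ba  (last char: 'a')
Last column: annb$aa
Original string S is at sorted index 4

Answer: annb$aa
4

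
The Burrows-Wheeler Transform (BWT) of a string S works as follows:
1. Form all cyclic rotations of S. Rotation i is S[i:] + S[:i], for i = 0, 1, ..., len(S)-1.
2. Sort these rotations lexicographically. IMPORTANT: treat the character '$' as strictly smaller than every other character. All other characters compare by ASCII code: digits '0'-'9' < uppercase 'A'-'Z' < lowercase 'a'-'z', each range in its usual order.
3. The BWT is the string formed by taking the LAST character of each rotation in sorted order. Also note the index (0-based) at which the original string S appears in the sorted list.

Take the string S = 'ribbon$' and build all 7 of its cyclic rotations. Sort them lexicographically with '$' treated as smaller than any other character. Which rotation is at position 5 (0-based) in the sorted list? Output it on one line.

Answer: on$ribb

Derivation:
All 7 rotations (rotation i = S[i:]+S[:i]):
  rot[0] = ribbon$
  rot[1] = ibbon$r
  rot[2] = bbon$ri
  rot[3] = bon$rib
  rot[4] = on$ribb
  rot[5] = n$ribbo
  rot[6] = $ribbon
Sorted (with $ < everything):
  sorted[0] = $ribbon
  sorted[1] = bbon$ri
  sorted[2] = bon$rib
  sorted[3] = ibbon$r
  sorted[4] = n$ribbo
  sorted[5] = on$ribb
  sorted[6] = ribbon$
sorted[5] = on$ribb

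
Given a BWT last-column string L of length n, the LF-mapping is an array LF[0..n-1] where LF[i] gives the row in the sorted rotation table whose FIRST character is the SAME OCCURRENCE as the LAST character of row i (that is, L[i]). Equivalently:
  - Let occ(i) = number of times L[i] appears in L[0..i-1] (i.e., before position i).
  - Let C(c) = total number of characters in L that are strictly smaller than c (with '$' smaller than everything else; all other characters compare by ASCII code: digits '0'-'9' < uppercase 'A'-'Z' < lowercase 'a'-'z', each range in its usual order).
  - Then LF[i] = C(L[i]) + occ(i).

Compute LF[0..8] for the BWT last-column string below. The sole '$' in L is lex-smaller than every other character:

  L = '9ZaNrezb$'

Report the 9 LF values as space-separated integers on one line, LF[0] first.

Answer: 1 3 4 2 7 6 8 5 0

Derivation:
Char counts: '$':1, '9':1, 'N':1, 'Z':1, 'a':1, 'b':1, 'e':1, 'r':1, 'z':1
C (first-col start): C('$')=0, C('9')=1, C('N')=2, C('Z')=3, C('a')=4, C('b')=5, C('e')=6, C('r')=7, C('z')=8
L[0]='9': occ=0, LF[0]=C('9')+0=1+0=1
L[1]='Z': occ=0, LF[1]=C('Z')+0=3+0=3
L[2]='a': occ=0, LF[2]=C('a')+0=4+0=4
L[3]='N': occ=0, LF[3]=C('N')+0=2+0=2
L[4]='r': occ=0, LF[4]=C('r')+0=7+0=7
L[5]='e': occ=0, LF[5]=C('e')+0=6+0=6
L[6]='z': occ=0, LF[6]=C('z')+0=8+0=8
L[7]='b': occ=0, LF[7]=C('b')+0=5+0=5
L[8]='$': occ=0, LF[8]=C('$')+0=0+0=0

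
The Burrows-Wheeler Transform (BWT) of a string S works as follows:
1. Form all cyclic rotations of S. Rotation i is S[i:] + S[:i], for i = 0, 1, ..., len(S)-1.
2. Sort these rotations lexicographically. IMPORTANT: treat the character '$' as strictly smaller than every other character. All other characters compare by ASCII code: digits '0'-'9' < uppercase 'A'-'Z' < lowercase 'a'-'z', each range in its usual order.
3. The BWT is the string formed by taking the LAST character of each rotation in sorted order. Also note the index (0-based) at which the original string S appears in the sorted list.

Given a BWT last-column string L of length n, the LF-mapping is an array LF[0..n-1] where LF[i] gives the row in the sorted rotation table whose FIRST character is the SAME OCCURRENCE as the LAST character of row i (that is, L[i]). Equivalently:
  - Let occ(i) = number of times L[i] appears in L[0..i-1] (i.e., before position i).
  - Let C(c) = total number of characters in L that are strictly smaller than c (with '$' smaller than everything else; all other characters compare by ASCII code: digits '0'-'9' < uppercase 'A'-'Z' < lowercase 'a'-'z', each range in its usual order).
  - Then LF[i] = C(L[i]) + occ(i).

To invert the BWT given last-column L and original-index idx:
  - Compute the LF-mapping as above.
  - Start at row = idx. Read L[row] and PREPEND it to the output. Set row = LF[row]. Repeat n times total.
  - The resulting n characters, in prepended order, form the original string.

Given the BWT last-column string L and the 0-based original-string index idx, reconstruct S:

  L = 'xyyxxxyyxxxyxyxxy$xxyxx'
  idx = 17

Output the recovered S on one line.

Answer: yxxxyyxyyxxxxxxyxyxxyx$

Derivation:
LF mapping: 1 15 16 2 3 4 17 18 5 6 7 19 8 20 9 10 21 0 11 12 22 13 14
Walk LF starting at row 17, prepending L[row]:
  step 1: row=17, L[17]='$', prepend. Next row=LF[17]=0
  step 2: row=0, L[0]='x', prepend. Next row=LF[0]=1
  step 3: row=1, L[1]='y', prepend. Next row=LF[1]=15
  step 4: row=15, L[15]='x', prepend. Next row=LF[15]=10
  step 5: row=10, L[10]='x', prepend. Next row=LF[10]=7
  step 6: row=7, L[7]='y', prepend. Next row=LF[7]=18
  step 7: row=18, L[18]='x', prepend. Next row=LF[18]=11
  step 8: row=11, L[11]='y', prepend. Next row=LF[11]=19
  step 9: row=19, L[19]='x', prepend. Next row=LF[19]=12
  step 10: row=12, L[12]='x', prepend. Next row=LF[12]=8
  step 11: row=8, L[8]='x', prepend. Next row=LF[8]=5
  step 12: row=5, L[5]='x', prepend. Next row=LF[5]=4
  step 13: row=4, L[4]='x', prepend. Next row=LF[4]=3
  step 14: row=3, L[3]='x', prepend. Next row=LF[3]=2
  step 15: row=2, L[2]='y', prepend. Next row=LF[2]=16
  step 16: row=16, L[16]='y', prepend. Next row=LF[16]=21
  step 17: row=21, L[21]='x', prepend. Next row=LF[21]=13
  step 18: row=13, L[13]='y', prepend. Next row=LF[13]=20
  step 19: row=20, L[20]='y', prepend. Next row=LF[20]=22
  step 20: row=22, L[22]='x', prepend. Next row=LF[22]=14
  step 21: row=14, L[14]='x', prepend. Next row=LF[14]=9
  step 22: row=9, L[9]='x', prepend. Next row=LF[9]=6
  step 23: row=6, L[6]='y', prepend. Next row=LF[6]=17
Reversed output: yxxxyyxyyxxxxxxyxyxxyx$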